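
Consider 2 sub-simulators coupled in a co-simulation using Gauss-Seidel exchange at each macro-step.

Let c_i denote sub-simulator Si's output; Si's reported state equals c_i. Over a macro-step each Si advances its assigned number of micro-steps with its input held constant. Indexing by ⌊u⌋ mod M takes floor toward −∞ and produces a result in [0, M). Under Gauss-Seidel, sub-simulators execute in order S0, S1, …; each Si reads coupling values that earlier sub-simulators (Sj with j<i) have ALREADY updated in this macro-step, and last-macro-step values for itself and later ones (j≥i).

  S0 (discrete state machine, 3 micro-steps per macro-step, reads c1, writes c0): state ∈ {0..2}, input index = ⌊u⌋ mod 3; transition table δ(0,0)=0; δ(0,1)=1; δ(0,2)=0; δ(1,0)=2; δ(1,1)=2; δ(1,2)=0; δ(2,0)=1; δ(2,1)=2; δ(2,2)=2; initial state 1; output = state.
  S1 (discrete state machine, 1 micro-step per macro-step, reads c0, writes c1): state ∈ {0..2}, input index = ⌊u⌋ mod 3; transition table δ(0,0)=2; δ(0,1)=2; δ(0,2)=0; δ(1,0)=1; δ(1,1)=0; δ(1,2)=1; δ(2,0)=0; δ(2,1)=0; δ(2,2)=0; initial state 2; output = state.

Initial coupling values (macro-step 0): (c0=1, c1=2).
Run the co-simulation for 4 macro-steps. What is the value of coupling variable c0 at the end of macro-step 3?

macro 1: S0 reads c1=2 → after 3×micro: 0; S1 reads c0=0 → after 1×micro: 0 ⇒ (c0=0, c1=0)
macro 2: S0 reads c1=0 → after 3×micro: 0; S1 reads c0=0 → after 1×micro: 2 ⇒ (c0=0, c1=2)
macro 3: S0 reads c1=2 → after 3×micro: 0; S1 reads c0=0 → after 1×micro: 0 ⇒ (c0=0, c1=0)
macro 4: S0 reads c1=0 → after 3×micro: 0; S1 reads c0=0 → after 1×micro: 2 ⇒ (c0=0, c1=2)

c0 at macro-step 3 = 0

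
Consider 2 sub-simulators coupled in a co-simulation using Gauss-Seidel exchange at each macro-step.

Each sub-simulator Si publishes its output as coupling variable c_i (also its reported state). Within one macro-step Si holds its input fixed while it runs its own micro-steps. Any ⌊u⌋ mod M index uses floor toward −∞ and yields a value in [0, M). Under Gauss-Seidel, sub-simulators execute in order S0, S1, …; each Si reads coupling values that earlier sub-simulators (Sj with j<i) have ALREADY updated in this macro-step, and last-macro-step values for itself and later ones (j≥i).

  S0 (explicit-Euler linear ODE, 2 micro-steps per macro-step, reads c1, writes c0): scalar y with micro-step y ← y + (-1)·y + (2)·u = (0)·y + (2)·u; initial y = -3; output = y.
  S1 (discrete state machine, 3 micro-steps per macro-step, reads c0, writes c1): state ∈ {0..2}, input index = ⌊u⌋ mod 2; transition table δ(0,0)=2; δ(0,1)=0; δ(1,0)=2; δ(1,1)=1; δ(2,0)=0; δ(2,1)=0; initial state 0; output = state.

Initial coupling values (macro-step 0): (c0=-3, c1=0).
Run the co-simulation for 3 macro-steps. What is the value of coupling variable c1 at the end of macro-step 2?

macro 1: S0 reads c1=0 → after 2×micro: 0; S1 reads c0=0 → after 3×micro: 2 ⇒ (c0=0, c1=2)
macro 2: S0 reads c1=2 → after 2×micro: 4; S1 reads c0=4 → after 3×micro: 0 ⇒ (c0=4, c1=0)
macro 3: S0 reads c1=0 → after 2×micro: 0; S1 reads c0=0 → after 3×micro: 2 ⇒ (c0=0, c1=2)

c1 at macro-step 2 = 0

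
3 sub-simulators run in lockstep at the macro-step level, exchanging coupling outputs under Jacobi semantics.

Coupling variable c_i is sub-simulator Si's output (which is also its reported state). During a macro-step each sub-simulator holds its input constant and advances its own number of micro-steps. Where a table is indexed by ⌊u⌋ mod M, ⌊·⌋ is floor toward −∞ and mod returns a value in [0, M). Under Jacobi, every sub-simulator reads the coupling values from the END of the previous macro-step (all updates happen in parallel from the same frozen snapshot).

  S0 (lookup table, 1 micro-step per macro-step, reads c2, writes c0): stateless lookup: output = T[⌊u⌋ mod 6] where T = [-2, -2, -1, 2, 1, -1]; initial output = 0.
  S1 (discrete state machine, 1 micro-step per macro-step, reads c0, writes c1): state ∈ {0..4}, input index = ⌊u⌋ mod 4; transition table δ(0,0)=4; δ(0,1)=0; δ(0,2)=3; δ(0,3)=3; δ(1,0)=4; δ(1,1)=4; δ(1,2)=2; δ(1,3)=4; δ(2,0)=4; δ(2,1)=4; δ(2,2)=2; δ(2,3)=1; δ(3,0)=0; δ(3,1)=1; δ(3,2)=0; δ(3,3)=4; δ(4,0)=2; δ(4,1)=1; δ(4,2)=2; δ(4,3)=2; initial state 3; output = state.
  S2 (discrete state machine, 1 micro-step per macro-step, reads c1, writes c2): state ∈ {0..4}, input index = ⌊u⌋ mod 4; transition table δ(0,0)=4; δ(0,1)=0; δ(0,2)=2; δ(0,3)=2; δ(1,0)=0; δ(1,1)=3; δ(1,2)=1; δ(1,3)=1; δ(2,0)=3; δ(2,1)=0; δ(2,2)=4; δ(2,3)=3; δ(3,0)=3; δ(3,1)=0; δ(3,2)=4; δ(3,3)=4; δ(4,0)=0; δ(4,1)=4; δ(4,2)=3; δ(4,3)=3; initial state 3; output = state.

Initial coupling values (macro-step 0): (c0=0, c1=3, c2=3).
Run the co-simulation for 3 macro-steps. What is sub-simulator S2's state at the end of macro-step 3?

macro 1: S0 reads c2=3 → after 1×micro: 2; S1 reads c0=0 → after 1×micro: 0; S2 reads c1=3 → after 1×micro: 4 ⇒ (c0=2, c1=0, c2=4)
macro 2: S0 reads c2=4 → after 1×micro: 1; S1 reads c0=2 → after 1×micro: 3; S2 reads c1=0 → after 1×micro: 0 ⇒ (c0=1, c1=3, c2=0)
macro 3: S0 reads c2=0 → after 1×micro: -2; S1 reads c0=1 → after 1×micro: 1; S2 reads c1=3 → after 1×micro: 2 ⇒ (c0=-2, c1=1, c2=2)

S2 state at macro-step 3 = 2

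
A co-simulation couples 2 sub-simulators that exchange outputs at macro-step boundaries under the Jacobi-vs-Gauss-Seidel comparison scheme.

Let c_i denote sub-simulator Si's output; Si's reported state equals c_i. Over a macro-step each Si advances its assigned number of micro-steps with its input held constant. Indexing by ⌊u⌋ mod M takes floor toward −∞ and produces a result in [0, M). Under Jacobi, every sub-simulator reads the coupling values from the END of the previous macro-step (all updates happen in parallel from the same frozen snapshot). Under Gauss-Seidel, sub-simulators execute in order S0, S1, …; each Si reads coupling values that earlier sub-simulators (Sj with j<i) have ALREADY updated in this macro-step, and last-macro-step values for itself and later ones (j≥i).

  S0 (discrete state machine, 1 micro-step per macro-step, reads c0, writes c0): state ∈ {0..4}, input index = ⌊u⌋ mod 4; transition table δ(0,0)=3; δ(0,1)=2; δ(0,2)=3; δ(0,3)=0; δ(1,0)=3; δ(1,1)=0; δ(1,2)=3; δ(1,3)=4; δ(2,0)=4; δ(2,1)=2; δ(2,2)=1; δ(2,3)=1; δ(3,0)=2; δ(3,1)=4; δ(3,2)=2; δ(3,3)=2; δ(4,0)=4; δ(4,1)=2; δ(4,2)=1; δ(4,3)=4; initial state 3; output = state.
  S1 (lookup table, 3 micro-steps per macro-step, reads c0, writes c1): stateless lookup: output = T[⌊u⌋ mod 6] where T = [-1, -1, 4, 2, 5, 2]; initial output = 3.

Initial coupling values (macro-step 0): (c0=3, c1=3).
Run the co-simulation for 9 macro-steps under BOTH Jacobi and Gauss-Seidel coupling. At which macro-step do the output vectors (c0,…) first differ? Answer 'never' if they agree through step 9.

first divergence at macro-step: 1

[Jacobi] macro 1: S0 reads c0=3 → after 1×micro: 2; S1 reads c0=3 → after 3×micro: 2 ⇒ (c0=2, c1=2)
[Jacobi] macro 2: S0 reads c0=2 → after 1×micro: 1; S1 reads c0=2 → after 3×micro: 4 ⇒ (c0=1, c1=4)
[Jacobi] macro 3: S0 reads c0=1 → after 1×micro: 0; S1 reads c0=1 → after 3×micro: -1 ⇒ (c0=0, c1=-1)
[Jacobi] macro 4: S0 reads c0=0 → after 1×micro: 3; S1 reads c0=0 → after 3×micro: -1 ⇒ (c0=3, c1=-1)
[Jacobi] macro 5: S0 reads c0=3 → after 1×micro: 2; S1 reads c0=3 → after 3×micro: 2 ⇒ (c0=2, c1=2)
[Jacobi] macro 6: S0 reads c0=2 → after 1×micro: 1; S1 reads c0=2 → after 3×micro: 4 ⇒ (c0=1, c1=4)
[Jacobi] macro 7: S0 reads c0=1 → after 1×micro: 0; S1 reads c0=1 → after 3×micro: -1 ⇒ (c0=0, c1=-1)
[Jacobi] macro 8: S0 reads c0=0 → after 1×micro: 3; S1 reads c0=0 → after 3×micro: -1 ⇒ (c0=3, c1=-1)
[Jacobi] macro 9: S0 reads c0=3 → after 1×micro: 2; S1 reads c0=3 → after 3×micro: 2 ⇒ (c0=2, c1=2)
[Gauss-Seidel] macro 1: S0 reads c0=3 → after 1×micro: 2; S1 reads c0=2 → after 3×micro: 4 ⇒ (c0=2, c1=4)
[Gauss-Seidel] macro 2: S0 reads c0=2 → after 1×micro: 1; S1 reads c0=1 → after 3×micro: -1 ⇒ (c0=1, c1=-1)
[Gauss-Seidel] macro 3: S0 reads c0=1 → after 1×micro: 0; S1 reads c0=0 → after 3×micro: -1 ⇒ (c0=0, c1=-1)
[Gauss-Seidel] macro 4: S0 reads c0=0 → after 1×micro: 3; S1 reads c0=3 → after 3×micro: 2 ⇒ (c0=3, c1=2)
[Gauss-Seidel] macro 5: S0 reads c0=3 → after 1×micro: 2; S1 reads c0=2 → after 3×micro: 4 ⇒ (c0=2, c1=4)
[Gauss-Seidel] macro 6: S0 reads c0=2 → after 1×micro: 1; S1 reads c0=1 → after 3×micro: -1 ⇒ (c0=1, c1=-1)
[Gauss-Seidel] macro 7: S0 reads c0=1 → after 1×micro: 0; S1 reads c0=0 → after 3×micro: -1 ⇒ (c0=0, c1=-1)
[Gauss-Seidel] macro 8: S0 reads c0=0 → after 1×micro: 3; S1 reads c0=3 → after 3×micro: 2 ⇒ (c0=3, c1=2)
[Gauss-Seidel] macro 9: S0 reads c0=3 → after 1×micro: 2; S1 reads c0=2 → after 3×micro: 4 ⇒ (c0=2, c1=4)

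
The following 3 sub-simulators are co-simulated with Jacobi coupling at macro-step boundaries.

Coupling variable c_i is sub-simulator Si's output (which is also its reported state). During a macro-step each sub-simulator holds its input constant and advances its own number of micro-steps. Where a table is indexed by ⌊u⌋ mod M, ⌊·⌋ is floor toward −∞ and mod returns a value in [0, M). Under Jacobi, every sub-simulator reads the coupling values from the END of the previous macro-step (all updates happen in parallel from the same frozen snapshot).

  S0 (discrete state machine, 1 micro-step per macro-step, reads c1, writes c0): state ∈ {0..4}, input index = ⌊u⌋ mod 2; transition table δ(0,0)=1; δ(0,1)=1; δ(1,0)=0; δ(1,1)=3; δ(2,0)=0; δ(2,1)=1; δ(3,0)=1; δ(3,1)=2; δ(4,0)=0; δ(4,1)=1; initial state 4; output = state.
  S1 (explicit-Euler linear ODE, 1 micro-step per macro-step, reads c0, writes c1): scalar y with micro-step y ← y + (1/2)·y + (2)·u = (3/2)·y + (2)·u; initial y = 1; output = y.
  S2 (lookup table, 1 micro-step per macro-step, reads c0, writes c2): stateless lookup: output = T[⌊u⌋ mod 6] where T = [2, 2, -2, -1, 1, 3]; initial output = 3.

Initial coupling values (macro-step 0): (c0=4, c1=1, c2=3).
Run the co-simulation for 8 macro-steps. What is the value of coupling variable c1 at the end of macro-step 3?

macro 1: S0 reads c1=1 → after 1×micro: 1; S1 reads c0=4 → after 1×micro: 19/2; S2 reads c0=4 → after 1×micro: 1 ⇒ (c0=1, c1=19/2, c2=1)
macro 2: S0 reads c1=19/2 → after 1×micro: 3; S1 reads c0=1 → after 1×micro: 65/4; S2 reads c0=1 → after 1×micro: 2 ⇒ (c0=3, c1=65/4, c2=2)
macro 3: S0 reads c1=65/4 → after 1×micro: 1; S1 reads c0=3 → after 1×micro: 243/8; S2 reads c0=3 → after 1×micro: -1 ⇒ (c0=1, c1=243/8, c2=-1)
macro 4: S0 reads c1=243/8 → after 1×micro: 0; S1 reads c0=1 → after 1×micro: 761/16; S2 reads c0=1 → after 1×micro: 2 ⇒ (c0=0, c1=761/16, c2=2)
macro 5: S0 reads c1=761/16 → after 1×micro: 1; S1 reads c0=0 → after 1×micro: 2283/32; S2 reads c0=0 → after 1×micro: 2 ⇒ (c0=1, c1=2283/32, c2=2)
macro 6: S0 reads c1=2283/32 → after 1×micro: 3; S1 reads c0=1 → after 1×micro: 6977/64; S2 reads c0=1 → after 1×micro: 2 ⇒ (c0=3, c1=6977/64, c2=2)
macro 7: S0 reads c1=6977/64 → after 1×micro: 2; S1 reads c0=3 → after 1×micro: 21699/128; S2 reads c0=3 → after 1×micro: -1 ⇒ (c0=2, c1=21699/128, c2=-1)
macro 8: S0 reads c1=21699/128 → after 1×micro: 1; S1 reads c0=2 → after 1×micro: 66121/256; S2 reads c0=2 → after 1×micro: -2 ⇒ (c0=1, c1=66121/256, c2=-2)

c1 at macro-step 3 = 243/8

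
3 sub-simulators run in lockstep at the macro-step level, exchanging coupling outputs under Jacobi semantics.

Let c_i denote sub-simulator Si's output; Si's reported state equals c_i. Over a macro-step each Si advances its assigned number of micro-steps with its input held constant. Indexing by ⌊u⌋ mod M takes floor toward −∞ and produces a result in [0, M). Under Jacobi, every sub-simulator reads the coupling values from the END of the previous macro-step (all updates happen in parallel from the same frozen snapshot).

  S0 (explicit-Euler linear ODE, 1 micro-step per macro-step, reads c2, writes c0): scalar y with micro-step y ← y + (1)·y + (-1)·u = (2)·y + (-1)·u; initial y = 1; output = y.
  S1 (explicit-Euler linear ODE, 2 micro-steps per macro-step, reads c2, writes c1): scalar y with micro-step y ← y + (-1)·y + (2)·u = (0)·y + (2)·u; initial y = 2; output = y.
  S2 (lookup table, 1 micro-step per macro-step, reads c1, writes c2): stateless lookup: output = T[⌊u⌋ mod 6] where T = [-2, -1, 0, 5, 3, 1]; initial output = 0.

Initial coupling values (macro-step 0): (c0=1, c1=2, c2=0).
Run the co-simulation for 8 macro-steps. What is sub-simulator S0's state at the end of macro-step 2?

S0 state at macro-step 2 = 4

macro 1: S0 reads c2=0 → after 1×micro: 2; S1 reads c2=0 → after 2×micro: 0; S2 reads c1=2 → after 1×micro: 0 ⇒ (c0=2, c1=0, c2=0)
macro 2: S0 reads c2=0 → after 1×micro: 4; S1 reads c2=0 → after 2×micro: 0; S2 reads c1=0 → after 1×micro: -2 ⇒ (c0=4, c1=0, c2=-2)
macro 3: S0 reads c2=-2 → after 1×micro: 10; S1 reads c2=-2 → after 2×micro: -4; S2 reads c1=0 → after 1×micro: -2 ⇒ (c0=10, c1=-4, c2=-2)
macro 4: S0 reads c2=-2 → after 1×micro: 22; S1 reads c2=-2 → after 2×micro: -4; S2 reads c1=-4 → after 1×micro: 0 ⇒ (c0=22, c1=-4, c2=0)
macro 5: S0 reads c2=0 → after 1×micro: 44; S1 reads c2=0 → after 2×micro: 0; S2 reads c1=-4 → after 1×micro: 0 ⇒ (c0=44, c1=0, c2=0)
macro 6: S0 reads c2=0 → after 1×micro: 88; S1 reads c2=0 → after 2×micro: 0; S2 reads c1=0 → after 1×micro: -2 ⇒ (c0=88, c1=0, c2=-2)
macro 7: S0 reads c2=-2 → after 1×micro: 178; S1 reads c2=-2 → after 2×micro: -4; S2 reads c1=0 → after 1×micro: -2 ⇒ (c0=178, c1=-4, c2=-2)
macro 8: S0 reads c2=-2 → after 1×micro: 358; S1 reads c2=-2 → after 2×micro: -4; S2 reads c1=-4 → after 1×micro: 0 ⇒ (c0=358, c1=-4, c2=0)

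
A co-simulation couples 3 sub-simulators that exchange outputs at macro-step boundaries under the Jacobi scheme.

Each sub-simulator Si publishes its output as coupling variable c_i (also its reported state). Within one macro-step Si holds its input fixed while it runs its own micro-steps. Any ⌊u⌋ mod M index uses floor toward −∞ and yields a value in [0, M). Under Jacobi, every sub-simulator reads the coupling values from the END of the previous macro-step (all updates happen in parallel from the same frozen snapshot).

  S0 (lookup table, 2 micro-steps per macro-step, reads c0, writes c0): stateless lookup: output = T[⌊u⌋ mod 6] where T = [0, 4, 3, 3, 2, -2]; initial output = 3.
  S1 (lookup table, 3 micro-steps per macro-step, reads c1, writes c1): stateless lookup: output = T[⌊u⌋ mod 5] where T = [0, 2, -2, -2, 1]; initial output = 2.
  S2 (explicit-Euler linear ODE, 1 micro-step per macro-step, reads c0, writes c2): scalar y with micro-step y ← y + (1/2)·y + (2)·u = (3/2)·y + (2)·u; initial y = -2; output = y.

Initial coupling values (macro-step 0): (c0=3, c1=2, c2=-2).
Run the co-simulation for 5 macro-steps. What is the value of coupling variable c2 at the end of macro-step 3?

macro 1: S0 reads c0=3 → after 2×micro: 3; S1 reads c1=2 → after 3×micro: -2; S2 reads c0=3 → after 1×micro: 3 ⇒ (c0=3, c1=-2, c2=3)
macro 2: S0 reads c0=3 → after 2×micro: 3; S1 reads c1=-2 → after 3×micro: -2; S2 reads c0=3 → after 1×micro: 21/2 ⇒ (c0=3, c1=-2, c2=21/2)
macro 3: S0 reads c0=3 → after 2×micro: 3; S1 reads c1=-2 → after 3×micro: -2; S2 reads c0=3 → after 1×micro: 87/4 ⇒ (c0=3, c1=-2, c2=87/4)
macro 4: S0 reads c0=3 → after 2×micro: 3; S1 reads c1=-2 → after 3×micro: -2; S2 reads c0=3 → after 1×micro: 309/8 ⇒ (c0=3, c1=-2, c2=309/8)
macro 5: S0 reads c0=3 → after 2×micro: 3; S1 reads c1=-2 → after 3×micro: -2; S2 reads c0=3 → after 1×micro: 1023/16 ⇒ (c0=3, c1=-2, c2=1023/16)

c2 at macro-step 3 = 87/4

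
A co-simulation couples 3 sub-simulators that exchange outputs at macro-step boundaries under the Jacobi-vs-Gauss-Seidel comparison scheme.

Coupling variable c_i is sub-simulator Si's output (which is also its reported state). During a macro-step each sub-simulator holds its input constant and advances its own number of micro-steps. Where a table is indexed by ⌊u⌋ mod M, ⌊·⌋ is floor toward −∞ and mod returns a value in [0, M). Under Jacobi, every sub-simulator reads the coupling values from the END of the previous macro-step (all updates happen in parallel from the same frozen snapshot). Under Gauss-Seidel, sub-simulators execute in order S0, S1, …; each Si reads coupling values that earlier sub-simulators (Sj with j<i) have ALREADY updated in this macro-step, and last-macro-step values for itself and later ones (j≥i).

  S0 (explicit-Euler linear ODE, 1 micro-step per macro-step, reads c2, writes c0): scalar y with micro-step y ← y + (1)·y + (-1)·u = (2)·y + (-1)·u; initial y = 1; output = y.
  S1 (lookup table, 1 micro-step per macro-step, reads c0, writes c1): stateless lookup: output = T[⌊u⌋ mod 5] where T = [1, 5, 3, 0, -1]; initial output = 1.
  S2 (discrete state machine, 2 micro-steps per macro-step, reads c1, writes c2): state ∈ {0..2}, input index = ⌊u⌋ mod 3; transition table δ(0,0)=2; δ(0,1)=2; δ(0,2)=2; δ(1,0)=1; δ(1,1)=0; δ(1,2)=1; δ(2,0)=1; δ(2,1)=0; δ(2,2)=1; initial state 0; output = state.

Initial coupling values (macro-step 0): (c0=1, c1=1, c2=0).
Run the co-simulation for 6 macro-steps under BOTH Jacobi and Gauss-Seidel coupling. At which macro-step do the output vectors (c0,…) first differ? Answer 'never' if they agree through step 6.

[Jacobi] macro 1: S0 reads c2=0 → after 1×micro: 2; S1 reads c0=1 → after 1×micro: 5; S2 reads c1=1 → after 2×micro: 0 ⇒ (c0=2, c1=5, c2=0)
[Jacobi] macro 2: S0 reads c2=0 → after 1×micro: 4; S1 reads c0=2 → after 1×micro: 3; S2 reads c1=5 → after 2×micro: 1 ⇒ (c0=4, c1=3, c2=1)
[Jacobi] macro 3: S0 reads c2=1 → after 1×micro: 7; S1 reads c0=4 → after 1×micro: -1; S2 reads c1=3 → after 2×micro: 1 ⇒ (c0=7, c1=-1, c2=1)
[Jacobi] macro 4: S0 reads c2=1 → after 1×micro: 13; S1 reads c0=7 → after 1×micro: 3; S2 reads c1=-1 → after 2×micro: 1 ⇒ (c0=13, c1=3, c2=1)
[Jacobi] macro 5: S0 reads c2=1 → after 1×micro: 25; S1 reads c0=13 → after 1×micro: 0; S2 reads c1=3 → after 2×micro: 1 ⇒ (c0=25, c1=0, c2=1)
[Jacobi] macro 6: S0 reads c2=1 → after 1×micro: 49; S1 reads c0=25 → after 1×micro: 1; S2 reads c1=0 → after 2×micro: 1 ⇒ (c0=49, c1=1, c2=1)
[Gauss-Seidel] macro 1: S0 reads c2=0 → after 1×micro: 2; S1 reads c0=2 → after 1×micro: 3; S2 reads c1=3 → after 2×micro: 1 ⇒ (c0=2, c1=3, c2=1)
[Gauss-Seidel] macro 2: S0 reads c2=1 → after 1×micro: 3; S1 reads c0=3 → after 1×micro: 0; S2 reads c1=0 → after 2×micro: 1 ⇒ (c0=3, c1=0, c2=1)
[Gauss-Seidel] macro 3: S0 reads c2=1 → after 1×micro: 5; S1 reads c0=5 → after 1×micro: 1; S2 reads c1=1 → after 2×micro: 2 ⇒ (c0=5, c1=1, c2=2)
[Gauss-Seidel] macro 4: S0 reads c2=2 → after 1×micro: 8; S1 reads c0=8 → after 1×micro: 0; S2 reads c1=0 → after 2×micro: 1 ⇒ (c0=8, c1=0, c2=1)
[Gauss-Seidel] macro 5: S0 reads c2=1 → after 1×micro: 15; S1 reads c0=15 → after 1×micro: 1; S2 reads c1=1 → after 2×micro: 2 ⇒ (c0=15, c1=1, c2=2)
[Gauss-Seidel] macro 6: S0 reads c2=2 → after 1×micro: 28; S1 reads c0=28 → after 1×micro: 0; S2 reads c1=0 → after 2×micro: 1 ⇒ (c0=28, c1=0, c2=1)

first divergence at macro-step: 1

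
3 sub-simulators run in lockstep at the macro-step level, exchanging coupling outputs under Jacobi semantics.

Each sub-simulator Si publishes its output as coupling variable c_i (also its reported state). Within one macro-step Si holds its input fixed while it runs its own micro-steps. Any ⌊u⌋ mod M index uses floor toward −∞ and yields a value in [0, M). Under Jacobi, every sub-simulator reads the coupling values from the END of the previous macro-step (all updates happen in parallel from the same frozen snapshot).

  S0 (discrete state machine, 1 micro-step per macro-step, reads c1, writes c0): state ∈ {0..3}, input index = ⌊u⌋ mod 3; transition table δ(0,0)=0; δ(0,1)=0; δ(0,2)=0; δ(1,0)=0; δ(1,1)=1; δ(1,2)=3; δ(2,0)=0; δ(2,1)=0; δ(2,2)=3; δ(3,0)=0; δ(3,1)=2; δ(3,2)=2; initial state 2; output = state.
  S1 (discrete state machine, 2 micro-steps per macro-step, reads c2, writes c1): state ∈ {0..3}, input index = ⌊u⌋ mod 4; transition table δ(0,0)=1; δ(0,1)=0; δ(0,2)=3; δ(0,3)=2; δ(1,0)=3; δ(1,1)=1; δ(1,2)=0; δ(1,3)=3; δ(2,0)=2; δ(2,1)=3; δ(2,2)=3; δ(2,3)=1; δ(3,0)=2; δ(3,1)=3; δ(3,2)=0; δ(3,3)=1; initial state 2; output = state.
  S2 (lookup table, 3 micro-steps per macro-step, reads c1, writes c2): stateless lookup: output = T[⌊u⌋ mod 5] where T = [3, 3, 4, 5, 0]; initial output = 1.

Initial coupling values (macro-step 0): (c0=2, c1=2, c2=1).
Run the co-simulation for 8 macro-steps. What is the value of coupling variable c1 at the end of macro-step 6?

macro 1: S0 reads c1=2 → after 1×micro: 3; S1 reads c2=1 → after 2×micro: 3; S2 reads c1=2 → after 3×micro: 4 ⇒ (c0=3, c1=3, c2=4)
macro 2: S0 reads c1=3 → after 1×micro: 0; S1 reads c2=4 → after 2×micro: 2; S2 reads c1=3 → after 3×micro: 5 ⇒ (c0=0, c1=2, c2=5)
macro 3: S0 reads c1=2 → after 1×micro: 0; S1 reads c2=5 → after 2×micro: 3; S2 reads c1=2 → after 3×micro: 4 ⇒ (c0=0, c1=3, c2=4)
macro 4: S0 reads c1=3 → after 1×micro: 0; S1 reads c2=4 → after 2×micro: 2; S2 reads c1=3 → after 3×micro: 5 ⇒ (c0=0, c1=2, c2=5)
macro 5: S0 reads c1=2 → after 1×micro: 0; S1 reads c2=5 → after 2×micro: 3; S2 reads c1=2 → after 3×micro: 4 ⇒ (c0=0, c1=3, c2=4)
macro 6: S0 reads c1=3 → after 1×micro: 0; S1 reads c2=4 → after 2×micro: 2; S2 reads c1=3 → after 3×micro: 5 ⇒ (c0=0, c1=2, c2=5)
macro 7: S0 reads c1=2 → after 1×micro: 0; S1 reads c2=5 → after 2×micro: 3; S2 reads c1=2 → after 3×micro: 4 ⇒ (c0=0, c1=3, c2=4)
macro 8: S0 reads c1=3 → after 1×micro: 0; S1 reads c2=4 → after 2×micro: 2; S2 reads c1=3 → after 3×micro: 5 ⇒ (c0=0, c1=2, c2=5)

c1 at macro-step 6 = 2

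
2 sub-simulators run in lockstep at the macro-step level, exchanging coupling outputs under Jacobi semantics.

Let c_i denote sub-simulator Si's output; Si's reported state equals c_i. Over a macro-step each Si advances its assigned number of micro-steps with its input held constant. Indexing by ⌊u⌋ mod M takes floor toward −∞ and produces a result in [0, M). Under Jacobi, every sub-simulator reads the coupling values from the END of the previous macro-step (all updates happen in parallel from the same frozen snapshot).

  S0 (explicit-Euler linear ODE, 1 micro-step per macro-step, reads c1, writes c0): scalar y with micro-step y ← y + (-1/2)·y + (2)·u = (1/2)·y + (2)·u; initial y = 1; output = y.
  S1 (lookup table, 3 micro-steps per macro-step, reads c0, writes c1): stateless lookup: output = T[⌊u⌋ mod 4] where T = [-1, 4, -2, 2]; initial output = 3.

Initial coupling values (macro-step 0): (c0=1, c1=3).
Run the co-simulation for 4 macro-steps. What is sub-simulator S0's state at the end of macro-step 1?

S0 state at macro-step 1 = 13/2

macro 1: S0 reads c1=3 → after 1×micro: 13/2; S1 reads c0=1 → after 3×micro: 4 ⇒ (c0=13/2, c1=4)
macro 2: S0 reads c1=4 → after 1×micro: 45/4; S1 reads c0=13/2 → after 3×micro: -2 ⇒ (c0=45/4, c1=-2)
macro 3: S0 reads c1=-2 → after 1×micro: 13/8; S1 reads c0=45/4 → after 3×micro: 2 ⇒ (c0=13/8, c1=2)
macro 4: S0 reads c1=2 → after 1×micro: 77/16; S1 reads c0=13/8 → after 3×micro: 4 ⇒ (c0=77/16, c1=4)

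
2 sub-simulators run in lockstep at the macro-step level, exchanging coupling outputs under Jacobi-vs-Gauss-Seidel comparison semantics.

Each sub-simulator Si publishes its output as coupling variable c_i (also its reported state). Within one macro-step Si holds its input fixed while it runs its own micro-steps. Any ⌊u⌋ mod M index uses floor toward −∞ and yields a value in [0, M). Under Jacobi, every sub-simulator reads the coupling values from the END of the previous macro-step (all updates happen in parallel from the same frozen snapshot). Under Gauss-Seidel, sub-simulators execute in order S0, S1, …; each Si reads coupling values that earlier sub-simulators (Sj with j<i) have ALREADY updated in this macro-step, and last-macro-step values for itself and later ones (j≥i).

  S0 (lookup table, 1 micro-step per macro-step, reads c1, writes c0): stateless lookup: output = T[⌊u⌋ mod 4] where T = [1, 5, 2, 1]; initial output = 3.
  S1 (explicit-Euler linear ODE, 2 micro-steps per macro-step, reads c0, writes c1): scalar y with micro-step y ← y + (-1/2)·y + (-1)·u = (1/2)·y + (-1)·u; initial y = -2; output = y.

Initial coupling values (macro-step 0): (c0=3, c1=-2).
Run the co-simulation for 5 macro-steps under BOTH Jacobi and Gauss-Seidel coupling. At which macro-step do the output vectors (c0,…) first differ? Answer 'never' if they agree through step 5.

[Jacobi] macro 1: S0 reads c1=-2 → after 1×micro: 2; S1 reads c0=3 → after 2×micro: -5 ⇒ (c0=2, c1=-5)
[Jacobi] macro 2: S0 reads c1=-5 → after 1×micro: 1; S1 reads c0=2 → after 2×micro: -17/4 ⇒ (c0=1, c1=-17/4)
[Jacobi] macro 3: S0 reads c1=-17/4 → after 1×micro: 1; S1 reads c0=1 → after 2×micro: -41/16 ⇒ (c0=1, c1=-41/16)
[Jacobi] macro 4: S0 reads c1=-41/16 → after 1×micro: 5; S1 reads c0=1 → after 2×micro: -137/64 ⇒ (c0=5, c1=-137/64)
[Jacobi] macro 5: S0 reads c1=-137/64 → after 1×micro: 5; S1 reads c0=5 → after 2×micro: -2057/256 ⇒ (c0=5, c1=-2057/256)
[Gauss-Seidel] macro 1: S0 reads c1=-2 → after 1×micro: 2; S1 reads c0=2 → after 2×micro: -7/2 ⇒ (c0=2, c1=-7/2)
[Gauss-Seidel] macro 2: S0 reads c1=-7/2 → after 1×micro: 1; S1 reads c0=1 → after 2×micro: -19/8 ⇒ (c0=1, c1=-19/8)
[Gauss-Seidel] macro 3: S0 reads c1=-19/8 → after 1×micro: 5; S1 reads c0=5 → after 2×micro: -259/32 ⇒ (c0=5, c1=-259/32)
[Gauss-Seidel] macro 4: S0 reads c1=-259/32 → after 1×micro: 1; S1 reads c0=1 → after 2×micro: -451/128 ⇒ (c0=1, c1=-451/128)
[Gauss-Seidel] macro 5: S0 reads c1=-451/128 → after 1×micro: 1; S1 reads c0=1 → after 2×micro: -1219/512 ⇒ (c0=1, c1=-1219/512)

first divergence at macro-step: 1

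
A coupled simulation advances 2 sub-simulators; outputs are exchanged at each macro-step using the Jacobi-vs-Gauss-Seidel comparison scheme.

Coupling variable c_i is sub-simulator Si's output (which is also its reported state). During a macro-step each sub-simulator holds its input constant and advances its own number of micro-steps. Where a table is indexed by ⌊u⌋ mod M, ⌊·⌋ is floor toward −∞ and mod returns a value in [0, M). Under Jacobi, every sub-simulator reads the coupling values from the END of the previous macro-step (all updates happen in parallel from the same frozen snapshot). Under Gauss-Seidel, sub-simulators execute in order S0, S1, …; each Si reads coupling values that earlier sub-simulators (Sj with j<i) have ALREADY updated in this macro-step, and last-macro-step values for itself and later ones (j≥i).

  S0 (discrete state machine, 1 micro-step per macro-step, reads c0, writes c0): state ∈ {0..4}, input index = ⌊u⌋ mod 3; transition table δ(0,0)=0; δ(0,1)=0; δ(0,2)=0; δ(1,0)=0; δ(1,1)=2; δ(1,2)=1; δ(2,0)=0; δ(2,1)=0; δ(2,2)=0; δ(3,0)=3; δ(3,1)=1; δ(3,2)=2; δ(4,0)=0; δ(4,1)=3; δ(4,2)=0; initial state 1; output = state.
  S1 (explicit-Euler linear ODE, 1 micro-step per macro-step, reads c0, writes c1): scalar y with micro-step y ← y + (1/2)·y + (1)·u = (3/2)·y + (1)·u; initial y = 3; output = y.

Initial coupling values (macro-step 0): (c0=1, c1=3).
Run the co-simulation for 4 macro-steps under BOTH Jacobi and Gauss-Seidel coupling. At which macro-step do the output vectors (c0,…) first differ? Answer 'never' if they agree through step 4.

first divergence at macro-step: 1

[Jacobi] macro 1: S0 reads c0=1 → after 1×micro: 2; S1 reads c0=1 → after 1×micro: 11/2 ⇒ (c0=2, c1=11/2)
[Jacobi] macro 2: S0 reads c0=2 → after 1×micro: 0; S1 reads c0=2 → after 1×micro: 41/4 ⇒ (c0=0, c1=41/4)
[Jacobi] macro 3: S0 reads c0=0 → after 1×micro: 0; S1 reads c0=0 → after 1×micro: 123/8 ⇒ (c0=0, c1=123/8)
[Jacobi] macro 4: S0 reads c0=0 → after 1×micro: 0; S1 reads c0=0 → after 1×micro: 369/16 ⇒ (c0=0, c1=369/16)
[Gauss-Seidel] macro 1: S0 reads c0=1 → after 1×micro: 2; S1 reads c0=2 → after 1×micro: 13/2 ⇒ (c0=2, c1=13/2)
[Gauss-Seidel] macro 2: S0 reads c0=2 → after 1×micro: 0; S1 reads c0=0 → after 1×micro: 39/4 ⇒ (c0=0, c1=39/4)
[Gauss-Seidel] macro 3: S0 reads c0=0 → after 1×micro: 0; S1 reads c0=0 → after 1×micro: 117/8 ⇒ (c0=0, c1=117/8)
[Gauss-Seidel] macro 4: S0 reads c0=0 → after 1×micro: 0; S1 reads c0=0 → after 1×micro: 351/16 ⇒ (c0=0, c1=351/16)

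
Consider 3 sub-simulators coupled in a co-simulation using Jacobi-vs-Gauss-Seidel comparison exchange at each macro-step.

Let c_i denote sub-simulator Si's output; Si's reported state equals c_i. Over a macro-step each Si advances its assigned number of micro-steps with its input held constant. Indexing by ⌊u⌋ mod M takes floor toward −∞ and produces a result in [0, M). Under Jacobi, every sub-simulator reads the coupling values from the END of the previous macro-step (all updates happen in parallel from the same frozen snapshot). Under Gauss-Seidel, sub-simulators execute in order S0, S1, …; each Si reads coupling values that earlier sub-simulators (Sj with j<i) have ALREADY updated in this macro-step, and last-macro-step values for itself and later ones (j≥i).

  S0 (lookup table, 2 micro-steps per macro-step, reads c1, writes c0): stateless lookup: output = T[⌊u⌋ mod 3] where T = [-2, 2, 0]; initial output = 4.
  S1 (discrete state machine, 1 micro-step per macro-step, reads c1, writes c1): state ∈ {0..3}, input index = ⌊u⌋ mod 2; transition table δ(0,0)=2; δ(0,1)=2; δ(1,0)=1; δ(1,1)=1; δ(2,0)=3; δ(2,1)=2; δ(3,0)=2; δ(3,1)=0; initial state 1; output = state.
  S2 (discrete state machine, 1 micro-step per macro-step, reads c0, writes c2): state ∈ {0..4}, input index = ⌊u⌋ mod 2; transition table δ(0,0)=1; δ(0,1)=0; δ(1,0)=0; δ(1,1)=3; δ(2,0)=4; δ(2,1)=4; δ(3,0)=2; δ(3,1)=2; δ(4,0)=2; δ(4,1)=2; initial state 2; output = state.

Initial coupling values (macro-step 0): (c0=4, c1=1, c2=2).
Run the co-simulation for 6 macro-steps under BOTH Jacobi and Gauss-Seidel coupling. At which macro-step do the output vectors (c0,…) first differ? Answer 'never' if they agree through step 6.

first divergence at macro-step: never

[Jacobi] macro 1: S0 reads c1=1 → after 2×micro: 2; S1 reads c1=1 → after 1×micro: 1; S2 reads c0=4 → after 1×micro: 4 ⇒ (c0=2, c1=1, c2=4)
[Jacobi] macro 2: S0 reads c1=1 → after 2×micro: 2; S1 reads c1=1 → after 1×micro: 1; S2 reads c0=2 → after 1×micro: 2 ⇒ (c0=2, c1=1, c2=2)
[Jacobi] macro 3: S0 reads c1=1 → after 2×micro: 2; S1 reads c1=1 → after 1×micro: 1; S2 reads c0=2 → after 1×micro: 4 ⇒ (c0=2, c1=1, c2=4)
[Jacobi] macro 4: S0 reads c1=1 → after 2×micro: 2; S1 reads c1=1 → after 1×micro: 1; S2 reads c0=2 → after 1×micro: 2 ⇒ (c0=2, c1=1, c2=2)
[Jacobi] macro 5: S0 reads c1=1 → after 2×micro: 2; S1 reads c1=1 → after 1×micro: 1; S2 reads c0=2 → after 1×micro: 4 ⇒ (c0=2, c1=1, c2=4)
[Jacobi] macro 6: S0 reads c1=1 → after 2×micro: 2; S1 reads c1=1 → after 1×micro: 1; S2 reads c0=2 → after 1×micro: 2 ⇒ (c0=2, c1=1, c2=2)
[Gauss-Seidel] macro 1: S0 reads c1=1 → after 2×micro: 2; S1 reads c1=1 → after 1×micro: 1; S2 reads c0=2 → after 1×micro: 4 ⇒ (c0=2, c1=1, c2=4)
[Gauss-Seidel] macro 2: S0 reads c1=1 → after 2×micro: 2; S1 reads c1=1 → after 1×micro: 1; S2 reads c0=2 → after 1×micro: 2 ⇒ (c0=2, c1=1, c2=2)
[Gauss-Seidel] macro 3: S0 reads c1=1 → after 2×micro: 2; S1 reads c1=1 → after 1×micro: 1; S2 reads c0=2 → after 1×micro: 4 ⇒ (c0=2, c1=1, c2=4)
[Gauss-Seidel] macro 4: S0 reads c1=1 → after 2×micro: 2; S1 reads c1=1 → after 1×micro: 1; S2 reads c0=2 → after 1×micro: 2 ⇒ (c0=2, c1=1, c2=2)
[Gauss-Seidel] macro 5: S0 reads c1=1 → after 2×micro: 2; S1 reads c1=1 → after 1×micro: 1; S2 reads c0=2 → after 1×micro: 4 ⇒ (c0=2, c1=1, c2=4)
[Gauss-Seidel] macro 6: S0 reads c1=1 → after 2×micro: 2; S1 reads c1=1 → after 1×micro: 1; S2 reads c0=2 → after 1×micro: 2 ⇒ (c0=2, c1=1, c2=2)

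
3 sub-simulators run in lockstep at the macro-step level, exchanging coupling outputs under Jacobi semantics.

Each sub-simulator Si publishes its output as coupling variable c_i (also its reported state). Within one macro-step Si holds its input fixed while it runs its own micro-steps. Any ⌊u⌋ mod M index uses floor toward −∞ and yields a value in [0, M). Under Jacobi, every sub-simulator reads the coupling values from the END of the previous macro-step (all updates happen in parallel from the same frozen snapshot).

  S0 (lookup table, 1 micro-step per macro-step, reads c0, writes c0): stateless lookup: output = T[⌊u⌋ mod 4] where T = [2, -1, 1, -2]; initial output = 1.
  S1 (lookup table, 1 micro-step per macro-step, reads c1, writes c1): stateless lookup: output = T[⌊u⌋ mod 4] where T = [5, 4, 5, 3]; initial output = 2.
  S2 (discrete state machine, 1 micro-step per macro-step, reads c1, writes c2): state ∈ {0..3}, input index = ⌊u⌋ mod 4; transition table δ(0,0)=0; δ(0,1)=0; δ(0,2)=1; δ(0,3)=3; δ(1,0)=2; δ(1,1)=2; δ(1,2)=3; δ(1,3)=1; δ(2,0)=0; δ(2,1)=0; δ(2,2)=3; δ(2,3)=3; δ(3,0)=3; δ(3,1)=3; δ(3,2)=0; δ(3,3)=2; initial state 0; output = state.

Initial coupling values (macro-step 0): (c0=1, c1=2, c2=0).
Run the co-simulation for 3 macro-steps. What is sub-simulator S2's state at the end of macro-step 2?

macro 1: S0 reads c0=1 → after 1×micro: -1; S1 reads c1=2 → after 1×micro: 5; S2 reads c1=2 → after 1×micro: 1 ⇒ (c0=-1, c1=5, c2=1)
macro 2: S0 reads c0=-1 → after 1×micro: -2; S1 reads c1=5 → after 1×micro: 4; S2 reads c1=5 → after 1×micro: 2 ⇒ (c0=-2, c1=4, c2=2)
macro 3: S0 reads c0=-2 → after 1×micro: 1; S1 reads c1=4 → after 1×micro: 5; S2 reads c1=4 → after 1×micro: 0 ⇒ (c0=1, c1=5, c2=0)

S2 state at macro-step 2 = 2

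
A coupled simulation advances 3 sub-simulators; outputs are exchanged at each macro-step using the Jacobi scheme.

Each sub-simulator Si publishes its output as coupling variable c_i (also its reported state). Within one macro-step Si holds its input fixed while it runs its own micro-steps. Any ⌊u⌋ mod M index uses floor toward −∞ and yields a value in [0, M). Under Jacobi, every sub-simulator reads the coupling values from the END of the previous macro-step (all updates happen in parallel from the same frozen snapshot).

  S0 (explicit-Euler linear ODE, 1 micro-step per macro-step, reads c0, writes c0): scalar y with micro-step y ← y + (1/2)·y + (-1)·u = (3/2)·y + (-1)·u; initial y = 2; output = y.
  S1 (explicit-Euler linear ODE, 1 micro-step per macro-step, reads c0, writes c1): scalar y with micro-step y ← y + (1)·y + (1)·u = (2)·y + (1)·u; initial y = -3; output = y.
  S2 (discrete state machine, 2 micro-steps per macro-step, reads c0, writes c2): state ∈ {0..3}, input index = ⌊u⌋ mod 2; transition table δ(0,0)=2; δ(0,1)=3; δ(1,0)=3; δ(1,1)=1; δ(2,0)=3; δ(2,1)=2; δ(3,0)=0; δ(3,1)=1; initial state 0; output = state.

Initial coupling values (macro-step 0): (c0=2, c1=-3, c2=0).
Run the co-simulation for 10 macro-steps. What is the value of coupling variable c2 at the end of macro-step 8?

c2 at macro-step 8 = 2

macro 1: S0 reads c0=2 → after 1×micro: 1; S1 reads c0=2 → after 1×micro: -4; S2 reads c0=2 → after 2×micro: 3 ⇒ (c0=1, c1=-4, c2=3)
macro 2: S0 reads c0=1 → after 1×micro: 1/2; S1 reads c0=1 → after 1×micro: -7; S2 reads c0=1 → after 2×micro: 1 ⇒ (c0=1/2, c1=-7, c2=1)
macro 3: S0 reads c0=1/2 → after 1×micro: 1/4; S1 reads c0=1/2 → after 1×micro: -27/2; S2 reads c0=1/2 → after 2×micro: 0 ⇒ (c0=1/4, c1=-27/2, c2=0)
macro 4: S0 reads c0=1/4 → after 1×micro: 1/8; S1 reads c0=1/4 → after 1×micro: -107/4; S2 reads c0=1/4 → after 2×micro: 3 ⇒ (c0=1/8, c1=-107/4, c2=3)
macro 5: S0 reads c0=1/8 → after 1×micro: 1/16; S1 reads c0=1/8 → after 1×micro: -427/8; S2 reads c0=1/8 → after 2×micro: 2 ⇒ (c0=1/16, c1=-427/8, c2=2)
macro 6: S0 reads c0=1/16 → after 1×micro: 1/32; S1 reads c0=1/16 → after 1×micro: -1707/16; S2 reads c0=1/16 → after 2×micro: 0 ⇒ (c0=1/32, c1=-1707/16, c2=0)
macro 7: S0 reads c0=1/32 → after 1×micro: 1/64; S1 reads c0=1/32 → after 1×micro: -6827/32; S2 reads c0=1/32 → after 2×micro: 3 ⇒ (c0=1/64, c1=-6827/32, c2=3)
macro 8: S0 reads c0=1/64 → after 1×micro: 1/128; S1 reads c0=1/64 → after 1×micro: -27307/64; S2 reads c0=1/64 → after 2×micro: 2 ⇒ (c0=1/128, c1=-27307/64, c2=2)
macro 9: S0 reads c0=1/128 → after 1×micro: 1/256; S1 reads c0=1/128 → after 1×micro: -109227/128; S2 reads c0=1/128 → after 2×micro: 0 ⇒ (c0=1/256, c1=-109227/128, c2=0)
macro 10: S0 reads c0=1/256 → after 1×micro: 1/512; S1 reads c0=1/256 → after 1×micro: -436907/256; S2 reads c0=1/256 → after 2×micro: 3 ⇒ (c0=1/512, c1=-436907/256, c2=3)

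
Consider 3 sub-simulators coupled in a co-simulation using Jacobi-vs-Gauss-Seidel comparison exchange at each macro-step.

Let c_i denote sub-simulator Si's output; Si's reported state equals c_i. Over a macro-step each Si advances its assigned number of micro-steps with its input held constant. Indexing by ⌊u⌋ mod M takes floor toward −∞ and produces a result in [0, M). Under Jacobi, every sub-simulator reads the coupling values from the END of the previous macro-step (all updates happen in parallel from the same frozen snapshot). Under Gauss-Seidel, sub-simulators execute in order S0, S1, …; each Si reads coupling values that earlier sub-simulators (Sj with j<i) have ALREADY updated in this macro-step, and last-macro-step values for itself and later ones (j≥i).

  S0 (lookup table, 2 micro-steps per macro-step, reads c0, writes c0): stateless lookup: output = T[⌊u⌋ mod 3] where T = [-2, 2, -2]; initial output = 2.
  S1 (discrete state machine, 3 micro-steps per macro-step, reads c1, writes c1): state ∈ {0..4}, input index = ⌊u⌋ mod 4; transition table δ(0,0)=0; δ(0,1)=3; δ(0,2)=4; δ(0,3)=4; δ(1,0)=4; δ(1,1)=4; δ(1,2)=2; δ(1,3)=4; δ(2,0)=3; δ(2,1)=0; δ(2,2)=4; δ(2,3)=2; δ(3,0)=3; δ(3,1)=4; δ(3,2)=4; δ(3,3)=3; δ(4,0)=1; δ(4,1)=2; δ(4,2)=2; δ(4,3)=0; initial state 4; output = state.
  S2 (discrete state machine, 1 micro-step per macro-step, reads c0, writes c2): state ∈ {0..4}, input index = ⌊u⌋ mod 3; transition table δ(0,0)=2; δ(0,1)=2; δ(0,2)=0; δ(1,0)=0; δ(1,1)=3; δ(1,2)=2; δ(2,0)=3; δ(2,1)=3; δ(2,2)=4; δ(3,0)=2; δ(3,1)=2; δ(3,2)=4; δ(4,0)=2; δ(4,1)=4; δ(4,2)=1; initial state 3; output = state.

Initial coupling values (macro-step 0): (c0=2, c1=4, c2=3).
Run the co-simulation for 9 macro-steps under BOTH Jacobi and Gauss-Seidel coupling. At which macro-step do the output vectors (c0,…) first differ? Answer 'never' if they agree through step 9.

[Jacobi] macro 1: S0 reads c0=2 → after 2×micro: -2; S1 reads c1=4 → after 3×micro: 1; S2 reads c0=2 → after 1×micro: 4 ⇒ (c0=-2, c1=1, c2=4)
[Jacobi] macro 2: S0 reads c0=-2 → after 2×micro: 2; S1 reads c1=1 → after 3×micro: 0; S2 reads c0=-2 → after 1×micro: 4 ⇒ (c0=2, c1=0, c2=4)
[Jacobi] macro 3: S0 reads c0=2 → after 2×micro: -2; S1 reads c1=0 → after 3×micro: 0; S2 reads c0=2 → after 1×micro: 1 ⇒ (c0=-2, c1=0, c2=1)
[Jacobi] macro 4: S0 reads c0=-2 → after 2×micro: 2; S1 reads c1=0 → after 3×micro: 0; S2 reads c0=-2 → after 1×micro: 3 ⇒ (c0=2, c1=0, c2=3)
[Jacobi] macro 5: S0 reads c0=2 → after 2×micro: -2; S1 reads c1=0 → after 3×micro: 0; S2 reads c0=2 → after 1×micro: 4 ⇒ (c0=-2, c1=0, c2=4)
[Jacobi] macro 6: S0 reads c0=-2 → after 2×micro: 2; S1 reads c1=0 → after 3×micro: 0; S2 reads c0=-2 → after 1×micro: 4 ⇒ (c0=2, c1=0, c2=4)
[Jacobi] macro 7: S0 reads c0=2 → after 2×micro: -2; S1 reads c1=0 → after 3×micro: 0; S2 reads c0=2 → after 1×micro: 1 ⇒ (c0=-2, c1=0, c2=1)
[Jacobi] macro 8: S0 reads c0=-2 → after 2×micro: 2; S1 reads c1=0 → after 3×micro: 0; S2 reads c0=-2 → after 1×micro: 3 ⇒ (c0=2, c1=0, c2=3)
[Jacobi] macro 9: S0 reads c0=2 → after 2×micro: -2; S1 reads c1=0 → after 3×micro: 0; S2 reads c0=2 → after 1×micro: 4 ⇒ (c0=-2, c1=0, c2=4)
[Gauss-Seidel] macro 1: S0 reads c0=2 → after 2×micro: -2; S1 reads c1=4 → after 3×micro: 1; S2 reads c0=-2 → after 1×micro: 2 ⇒ (c0=-2, c1=1, c2=2)
[Gauss-Seidel] macro 2: S0 reads c0=-2 → after 2×micro: 2; S1 reads c1=1 → after 3×micro: 0; S2 reads c0=2 → after 1×micro: 4 ⇒ (c0=2, c1=0, c2=4)
[Gauss-Seidel] macro 3: S0 reads c0=2 → after 2×micro: -2; S1 reads c1=0 → after 3×micro: 0; S2 reads c0=-2 → after 1×micro: 4 ⇒ (c0=-2, c1=0, c2=4)
[Gauss-Seidel] macro 4: S0 reads c0=-2 → after 2×micro: 2; S1 reads c1=0 → after 3×micro: 0; S2 reads c0=2 → after 1×micro: 1 ⇒ (c0=2, c1=0, c2=1)
[Gauss-Seidel] macro 5: S0 reads c0=2 → after 2×micro: -2; S1 reads c1=0 → after 3×micro: 0; S2 reads c0=-2 → after 1×micro: 3 ⇒ (c0=-2, c1=0, c2=3)
[Gauss-Seidel] macro 6: S0 reads c0=-2 → after 2×micro: 2; S1 reads c1=0 → after 3×micro: 0; S2 reads c0=2 → after 1×micro: 4 ⇒ (c0=2, c1=0, c2=4)
[Gauss-Seidel] macro 7: S0 reads c0=2 → after 2×micro: -2; S1 reads c1=0 → after 3×micro: 0; S2 reads c0=-2 → after 1×micro: 4 ⇒ (c0=-2, c1=0, c2=4)
[Gauss-Seidel] macro 8: S0 reads c0=-2 → after 2×micro: 2; S1 reads c1=0 → after 3×micro: 0; S2 reads c0=2 → after 1×micro: 1 ⇒ (c0=2, c1=0, c2=1)
[Gauss-Seidel] macro 9: S0 reads c0=2 → after 2×micro: -2; S1 reads c1=0 → after 3×micro: 0; S2 reads c0=-2 → after 1×micro: 3 ⇒ (c0=-2, c1=0, c2=3)

first divergence at macro-step: 1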